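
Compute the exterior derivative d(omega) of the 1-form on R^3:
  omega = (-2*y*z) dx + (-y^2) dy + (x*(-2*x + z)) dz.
d(omega) = (2*z) dx ∧ dy + (-4*x + 2*y + z) dx ∧ dz

For a 1-form omega = sum_i f_i dx_i, the exterior derivative is
  d(omega) = sum_{i < j} (∂f_j/∂x_i - ∂f_i/∂x_j) dx_i ∧ dx_j.
  coefficient of dx ∧ dy: ∂f_2/∂x - ∂f_1/∂y = ∂(-y^2)/∂x - ∂(-2*y*z)/∂y = 2*z
  coefficient of dx ∧ dz: ∂f_3/∂x - ∂f_1/∂z = ∂(x*(-2*x + z))/∂x - ∂(-2*y*z)/∂z = -4*x + 2*y + z
Assembling: d(omega) = (2*z) dx ∧ dy + (-4*x + 2*y + z) dx ∧ dz.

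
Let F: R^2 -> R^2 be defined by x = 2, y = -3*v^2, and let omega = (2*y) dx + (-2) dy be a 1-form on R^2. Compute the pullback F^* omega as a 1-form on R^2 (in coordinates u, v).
F^* omega = (12*v) dv

Using F^*(f dg) = (f ∘ F) d(g ∘ F), substitute each coordinate x_i by F_i(u, v) in f_i, and replace dx_i by d F_i = (∂F_i/∂u) du + (∂F_i/∂v) dv.
  For the x component: f_1(F) = -6*v^2; d F_1 = (0) du + (0) dv
  For the y component: f_2(F) = -2; d F_2 = (0) du + (-6*v) dv
Combining and collecting du, dv coefficients:
  coeff of du: 0
  coeff of dv: 12*v
F^* omega = (12*v) dv.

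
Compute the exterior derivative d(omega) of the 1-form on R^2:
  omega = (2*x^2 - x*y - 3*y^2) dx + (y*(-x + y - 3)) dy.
d(omega) = (x + 5*y) dx ∧ dy

For a 1-form omega = sum_i f_i dx_i, the exterior derivative is
  d(omega) = sum_{i < j} (∂f_j/∂x_i - ∂f_i/∂x_j) dx_i ∧ dx_j.
  coefficient of dx ∧ dy: ∂f_2/∂x - ∂f_1/∂y = ∂(y*(-x + y - 3))/∂x - ∂(2*x^2 - x*y - 3*y^2)/∂y = x + 5*y
Assembling: d(omega) = (x + 5*y) dx ∧ dy.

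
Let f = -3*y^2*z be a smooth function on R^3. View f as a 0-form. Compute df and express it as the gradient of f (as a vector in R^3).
df = (0) dx + (-6*y*z) dy + (-3*y^2) dz; grad f = (0, -6*y*z, -3*y^2)

For a 0-form f, d f = (∂f/∂x) dx + (∂f/∂y) dy + (∂f/∂z) dz. The components of the vector representation are exactly the entries of grad f in Cartesian coordinates:
  ∂f/∂x = 0
  ∂f/∂y = -6*y*z
  ∂f/∂z = -3*y^2.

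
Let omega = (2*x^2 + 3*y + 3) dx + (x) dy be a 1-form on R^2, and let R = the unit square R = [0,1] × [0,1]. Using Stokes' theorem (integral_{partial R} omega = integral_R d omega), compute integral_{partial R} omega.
integral_(partial R) omega = -2

Stokes: integral_partial_R omega = integral_R d omega with d omega = (∂Q/∂x - ∂P/∂y) dx ∧ dy.
  ∂Q/∂x = 1
  ∂P/∂y = 3
  integrand = ∂Q/∂x - ∂P/∂y = -2.
Integrating over R: integral_0^1 integral_0^1 (-2) dx dy = -2.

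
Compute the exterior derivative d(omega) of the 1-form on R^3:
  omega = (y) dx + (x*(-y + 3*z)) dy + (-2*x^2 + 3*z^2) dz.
d(omega) = (-y + 3*z - 1) dx ∧ dy + (-4*x) dx ∧ dz + (-3*x) dy ∧ dz

For a 1-form omega = sum_i f_i dx_i, the exterior derivative is
  d(omega) = sum_{i < j} (∂f_j/∂x_i - ∂f_i/∂x_j) dx_i ∧ dx_j.
  coefficient of dx ∧ dy: ∂f_2/∂x - ∂f_1/∂y = ∂(x*(-y + 3*z))/∂x - ∂(y)/∂y = -y + 3*z - 1
  coefficient of dx ∧ dz: ∂f_3/∂x - ∂f_1/∂z = ∂(-2*x^2 + 3*z^2)/∂x - ∂(y)/∂z = -4*x
  coefficient of dy ∧ dz: ∂f_3/∂y - ∂f_2/∂z = ∂(-2*x^2 + 3*z^2)/∂y - ∂(x*(-y + 3*z))/∂z = -3*x
Assembling: d(omega) = (-y + 3*z - 1) dx ∧ dy + (-4*x) dx ∧ dz + (-3*x) dy ∧ dz.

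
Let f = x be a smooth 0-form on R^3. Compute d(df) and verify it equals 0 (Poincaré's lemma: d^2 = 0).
d(df) = 0

Step 1: df = sum_i (∂f/∂x_i) dx_i = (1) dx + (0) dy + (0) dz.
Step 2: Apply d again. Using the 1-form formula, the coefficient of dx ∧ dy in d(df) is ∂^2 f/∂x ∂y - ∂^2 f/∂y ∂x = (0) - (0) = 0 (equality of mixed partials for smooth f).
Similarly for dx ∧ dz and dy ∧ dz — all coefficients vanish. So d(df) = 0.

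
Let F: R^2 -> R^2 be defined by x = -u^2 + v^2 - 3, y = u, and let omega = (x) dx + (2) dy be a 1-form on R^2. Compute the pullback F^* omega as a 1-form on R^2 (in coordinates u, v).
F^* omega = (2*u^3 - 2*u*v^2 + 6*u + 2) du + (2*v*(-u^2 + v^2 - 3)) dv

Using F^*(f dg) = (f ∘ F) d(g ∘ F), substitute each coordinate x_i by F_i(u, v) in f_i, and replace dx_i by d F_i = (∂F_i/∂u) du + (∂F_i/∂v) dv.
  For the x component: f_1(F) = -u^2 + v^2 - 3; d F_1 = (-2*u) du + (2*v) dv
  For the y component: f_2(F) = 2; d F_2 = (1) du + (0) dv
Combining and collecting du, dv coefficients:
  coeff of du: 2*u^3 - 2*u*v^2 + 6*u + 2
  coeff of dv: 2*v*(-u^2 + v^2 - 3)
F^* omega = (2*u^3 - 2*u*v^2 + 6*u + 2) du + (2*v*(-u^2 + v^2 - 3)) dv.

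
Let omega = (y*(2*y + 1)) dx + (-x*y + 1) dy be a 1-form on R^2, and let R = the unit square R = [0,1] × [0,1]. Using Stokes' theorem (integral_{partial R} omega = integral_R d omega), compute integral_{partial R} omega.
integral_(partial R) omega = -7/2

Stokes: integral_partial_R omega = integral_R d omega with d omega = (∂Q/∂x - ∂P/∂y) dx ∧ dy.
  ∂Q/∂x = -y
  ∂P/∂y = 4*y + 1
  integrand = ∂Q/∂x - ∂P/∂y = -5*y - 1.
Integrating over R: integral_0^1 integral_0^1 (-5*y - 1) dx dy = -7/2.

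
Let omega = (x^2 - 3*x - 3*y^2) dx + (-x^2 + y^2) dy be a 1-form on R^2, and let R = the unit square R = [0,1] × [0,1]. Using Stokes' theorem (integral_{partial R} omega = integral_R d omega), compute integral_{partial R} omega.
integral_(partial R) omega = 2

Stokes: integral_partial_R omega = integral_R d omega with d omega = (∂Q/∂x - ∂P/∂y) dx ∧ dy.
  ∂Q/∂x = -2*x
  ∂P/∂y = -6*y
  integrand = ∂Q/∂x - ∂P/∂y = -2*x + 6*y.
Integrating over R: integral_0^1 integral_0^1 (-2*x + 6*y) dx dy = 2.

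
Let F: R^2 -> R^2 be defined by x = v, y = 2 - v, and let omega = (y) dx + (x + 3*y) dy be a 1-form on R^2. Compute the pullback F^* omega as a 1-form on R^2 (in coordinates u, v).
F^* omega = (v - 4) dv

Using F^*(f dg) = (f ∘ F) d(g ∘ F), substitute each coordinate x_i by F_i(u, v) in f_i, and replace dx_i by d F_i = (∂F_i/∂u) du + (∂F_i/∂v) dv.
  For the x component: f_1(F) = 2 - v; d F_1 = (0) du + (1) dv
  For the y component: f_2(F) = 6 - 2*v; d F_2 = (0) du + (-1) dv
Combining and collecting du, dv coefficients:
  coeff of du: 0
  coeff of dv: v - 4
F^* omega = (v - 4) dv.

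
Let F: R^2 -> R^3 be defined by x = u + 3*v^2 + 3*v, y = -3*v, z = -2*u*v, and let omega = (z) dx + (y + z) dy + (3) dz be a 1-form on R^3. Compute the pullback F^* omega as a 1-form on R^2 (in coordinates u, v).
F^* omega = (2*v*(-u - 3)) du + (-12*u*v^2 - 6*u + 9*v) dv

Using F^*(f dg) = (f ∘ F) d(g ∘ F), substitute each coordinate x_i by F_i(u, v) in f_i, and replace dx_i by d F_i = (∂F_i/∂u) du + (∂F_i/∂v) dv.
  For the x component: f_1(F) = -2*u*v; d F_1 = (1) du + (6*v + 3) dv
  For the y component: f_2(F) = v*(-2*u - 3); d F_2 = (0) du + (-3) dv
  For the z component: f_3(F) = 3; d F_3 = (-2*v) du + (-2*u) dv
Combining and collecting du, dv coefficients:
  coeff of du: 2*v*(-u - 3)
  coeff of dv: -12*u*v^2 - 6*u + 9*v
F^* omega = (2*v*(-u - 3)) du + (-12*u*v^2 - 6*u + 9*v) dv.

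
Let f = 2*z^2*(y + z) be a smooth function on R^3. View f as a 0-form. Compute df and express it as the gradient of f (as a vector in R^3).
df = (0) dx + (2*z^2) dy + (2*z*(2*y + 3*z)) dz; grad f = (0, 2*z^2, 2*z*(2*y + 3*z))

For a 0-form f, d f = (∂f/∂x) dx + (∂f/∂y) dy + (∂f/∂z) dz. The components of the vector representation are exactly the entries of grad f in Cartesian coordinates:
  ∂f/∂x = 0
  ∂f/∂y = 2*z^2
  ∂f/∂z = 2*z*(2*y + 3*z).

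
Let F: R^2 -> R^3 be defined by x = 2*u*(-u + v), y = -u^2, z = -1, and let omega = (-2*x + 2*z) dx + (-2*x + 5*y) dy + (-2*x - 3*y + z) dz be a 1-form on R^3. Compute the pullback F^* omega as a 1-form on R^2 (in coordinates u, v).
F^* omega = (-14*u^3 + 32*u^2*v - 8*u*v^2 + 8*u - 4*v) du + (4*u*(2*u^2 - 2*u*v - 1)) dv

Using F^*(f dg) = (f ∘ F) d(g ∘ F), substitute each coordinate x_i by F_i(u, v) in f_i, and replace dx_i by d F_i = (∂F_i/∂u) du + (∂F_i/∂v) dv.
  For the x component: f_1(F) = 4*u^2 - 4*u*v - 2; d F_1 = (-4*u + 2*v) du + (2*u) dv
  For the y component: f_2(F) = u*(-u - 4*v); d F_2 = (-2*u) du + (0) dv
  For the z component: f_3(F) = 7*u^2 - 4*u*v - 1; d F_3 = (0) du + (0) dv
Combining and collecting du, dv coefficients:
  coeff of du: -14*u^3 + 32*u^2*v - 8*u*v^2 + 8*u - 4*v
  coeff of dv: 4*u*(2*u^2 - 2*u*v - 1)
F^* omega = (-14*u^3 + 32*u^2*v - 8*u*v^2 + 8*u - 4*v) du + (4*u*(2*u^2 - 2*u*v - 1)) dv.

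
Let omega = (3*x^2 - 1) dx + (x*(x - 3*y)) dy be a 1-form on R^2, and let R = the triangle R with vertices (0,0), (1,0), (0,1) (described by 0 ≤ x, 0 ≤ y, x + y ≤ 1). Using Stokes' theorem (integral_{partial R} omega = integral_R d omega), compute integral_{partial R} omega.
integral_(partial R) omega = -1/6

Stokes: integral_partial_R omega = integral_R d omega with d omega = (∂Q/∂x - ∂P/∂y) dx ∧ dy.
  ∂Q/∂x = 2*x - 3*y
  ∂P/∂y = 0
  integrand = ∂Q/∂x - ∂P/∂y = 2*x - 3*y.
Integrating over R: integral_0^1 integral_0^{1-x} (2*x - 3*y) dy dx = -1/6.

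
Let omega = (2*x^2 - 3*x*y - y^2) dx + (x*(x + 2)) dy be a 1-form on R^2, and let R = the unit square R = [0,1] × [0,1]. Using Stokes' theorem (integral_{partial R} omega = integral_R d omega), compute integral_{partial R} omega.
integral_(partial R) omega = 11/2

Stokes: integral_partial_R omega = integral_R d omega with d omega = (∂Q/∂x - ∂P/∂y) dx ∧ dy.
  ∂Q/∂x = 2*x + 2
  ∂P/∂y = -3*x - 2*y
  integrand = ∂Q/∂x - ∂P/∂y = 5*x + 2*y + 2.
Integrating over R: integral_0^1 integral_0^1 (5*x + 2*y + 2) dx dy = 11/2.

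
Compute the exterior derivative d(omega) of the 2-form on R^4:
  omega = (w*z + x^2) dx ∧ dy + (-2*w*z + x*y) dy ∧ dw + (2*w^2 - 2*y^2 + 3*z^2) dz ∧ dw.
d(omega) = (w) dx ∧ dy ∧ dz + (y + z) dx ∧ dy ∧ dw + (2*w - 4*y) dy ∧ dz ∧ dw

For a 2-form omega = sum_{i<j} g_{ij} dx_i ∧ dx_j, the exterior derivative is
  d(omega) = sum_{i<j} d(g_{ij}) ∧ dx_i ∧ dx_j = sum_{i<j, k} (∂g_{ij}/∂x_k) dx_k ∧ dx_i ∧ dx_j.
Expand each term, using dx_k ∧ dx_i ∧ dx_j = sgn(permutation) dx_{(a)} ∧ dx_{(b)} ∧ dx_{(c)} with (a < b < c) sorted:
  d(w*z + x^2) includes (∂/∂z)(w*z + x^2) dz = (w) dz, which multiplied by dx ∧ dy gives (w) dx ∧ dy ∧ dz
  d(w*z + x^2) includes (∂/∂w)(w*z + x^2) dw = (z) dw, which multiplied by dx ∧ dy gives (z) dx ∧ dy ∧ dw
  d(-2*w*z + x*y) includes (∂/∂x)(-2*w*z + x*y) dx = (y) dx, which multiplied by dy ∧ dw gives (y) dx ∧ dy ∧ dw
  d(-2*w*z + x*y) includes (∂/∂z)(-2*w*z + x*y) dz = (-2*w) dz, which multiplied by dy ∧ dw gives (2*w) dy ∧ dz ∧ dw
  d(2*w^2 - 2*y^2 + 3*z^2) includes (∂/∂y)(2*w^2 - 2*y^2 + 3*z^2) dy = (-4*y) dy, which multiplied by dz ∧ dw gives (-4*y) dy ∧ dz ∧ dw
Collecting like 3-forms: d(omega) = (w) dx ∧ dy ∧ dz + (y + z) dx ∧ dy ∧ dw + (2*w - 4*y) dy ∧ dz ∧ dw.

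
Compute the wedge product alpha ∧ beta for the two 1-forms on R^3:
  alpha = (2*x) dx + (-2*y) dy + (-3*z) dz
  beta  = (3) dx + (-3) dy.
alpha ∧ beta = (-6*x + 6*y) dx ∧ dy + (9*z) dx ∧ dz + (-9*z) dy ∧ dz

Distribute the wedge, using dx_i ∧ dx_j = -dx_j ∧ dx_i and dx_i ∧ dx_i = 0. For each pair (i, j) with i < j, the coefficient of dx_i ∧ dx_j in alpha ∧ beta is (alpha_i * beta_j - alpha_j * beta_i). Collecting: alpha ∧ beta = (-6*x + 6*y) dx ∧ dy + (9*z) dx ∧ dz + (-9*z) dy ∧ dz.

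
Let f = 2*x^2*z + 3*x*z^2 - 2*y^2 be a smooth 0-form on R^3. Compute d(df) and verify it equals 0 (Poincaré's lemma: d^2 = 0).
d(df) = 0

Step 1: df = sum_i (∂f/∂x_i) dx_i = (z*(4*x + 3*z)) dx + (-4*y) dy + (2*x*(x + 3*z)) dz.
Step 2: Apply d again. Using the 1-form formula, the coefficient of dx ∧ dy in d(df) is ∂^2 f/∂x ∂y - ∂^2 f/∂y ∂x = (0) - (0) = 0 (equality of mixed partials for smooth f).
Similarly for dx ∧ dz and dy ∧ dz — all coefficients vanish. So d(df) = 0.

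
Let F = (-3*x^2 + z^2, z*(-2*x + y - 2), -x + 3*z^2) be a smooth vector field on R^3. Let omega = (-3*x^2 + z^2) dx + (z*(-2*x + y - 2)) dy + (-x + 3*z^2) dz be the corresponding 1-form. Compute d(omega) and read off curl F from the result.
d(omega) = (2*x - y + 2) dy ∧ dz + (2*z + 1) dz ∧ dx + (-2*z) dx ∧ dy; curl F = (2*x - y + 2, 2*z + 1, -2*z)

d omega = sum_{i<j} (∂f_j/∂x_i - ∂f_i/∂x_j) dx_i ∧ dx_j. Under the identification (dy ∧ dz, dz ∧ dx, dx ∧ dy) ↔ (e_x, e_y, e_z), the coefficients are exactly the components of curl F. Compute:
  ∂R/∂y - ∂Q/∂z = (0) - (-2*x + y - 2) = 2*x - y + 2
  ∂P/∂z - ∂R/∂x = (2*z) - (-1) = 2*z + 1
  ∂Q/∂x - ∂P/∂y = (-2*z) - (0) = -2*z.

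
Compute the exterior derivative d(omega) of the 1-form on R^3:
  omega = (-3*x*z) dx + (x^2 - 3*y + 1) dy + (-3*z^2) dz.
d(omega) = (2*x) dx ∧ dy + (3*x) dx ∧ dz

For a 1-form omega = sum_i f_i dx_i, the exterior derivative is
  d(omega) = sum_{i < j} (∂f_j/∂x_i - ∂f_i/∂x_j) dx_i ∧ dx_j.
  coefficient of dx ∧ dy: ∂f_2/∂x - ∂f_1/∂y = ∂(x^2 - 3*y + 1)/∂x - ∂(-3*x*z)/∂y = 2*x
  coefficient of dx ∧ dz: ∂f_3/∂x - ∂f_1/∂z = ∂(-3*z^2)/∂x - ∂(-3*x*z)/∂z = 3*x
Assembling: d(omega) = (2*x) dx ∧ dy + (3*x) dx ∧ dz.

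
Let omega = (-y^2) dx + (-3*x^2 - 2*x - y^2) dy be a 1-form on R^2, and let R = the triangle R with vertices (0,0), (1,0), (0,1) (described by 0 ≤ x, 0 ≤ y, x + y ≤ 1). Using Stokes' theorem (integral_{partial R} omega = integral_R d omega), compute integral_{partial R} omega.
integral_(partial R) omega = -5/3

Stokes: integral_partial_R omega = integral_R d omega with d omega = (∂Q/∂x - ∂P/∂y) dx ∧ dy.
  ∂Q/∂x = -6*x - 2
  ∂P/∂y = -2*y
  integrand = ∂Q/∂x - ∂P/∂y = -6*x + 2*y - 2.
Integrating over R: integral_0^1 integral_0^{1-x} (-6*x + 2*y - 2) dy dx = -5/3.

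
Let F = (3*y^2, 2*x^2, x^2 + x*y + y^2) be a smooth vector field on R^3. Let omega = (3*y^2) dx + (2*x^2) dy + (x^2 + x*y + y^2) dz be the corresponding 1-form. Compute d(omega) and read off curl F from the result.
d(omega) = (x + 2*y) dy ∧ dz + (-2*x - y) dz ∧ dx + (4*x - 6*y) dx ∧ dy; curl F = (x + 2*y, -2*x - y, 4*x - 6*y)

d omega = sum_{i<j} (∂f_j/∂x_i - ∂f_i/∂x_j) dx_i ∧ dx_j. Under the identification (dy ∧ dz, dz ∧ dx, dx ∧ dy) ↔ (e_x, e_y, e_z), the coefficients are exactly the components of curl F. Compute:
  ∂R/∂y - ∂Q/∂z = (x + 2*y) - (0) = x + 2*y
  ∂P/∂z - ∂R/∂x = (0) - (2*x + y) = -2*x - y
  ∂Q/∂x - ∂P/∂y = (4*x) - (6*y) = 4*x - 6*y.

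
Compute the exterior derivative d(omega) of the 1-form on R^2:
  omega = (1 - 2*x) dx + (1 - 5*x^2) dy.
d(omega) = (-10*x) dx ∧ dy

For a 1-form omega = sum_i f_i dx_i, the exterior derivative is
  d(omega) = sum_{i < j} (∂f_j/∂x_i - ∂f_i/∂x_j) dx_i ∧ dx_j.
  coefficient of dx ∧ dy: ∂f_2/∂x - ∂f_1/∂y = ∂(1 - 5*x^2)/∂x - ∂(1 - 2*x)/∂y = -10*x
Assembling: d(omega) = (-10*x) dx ∧ dy.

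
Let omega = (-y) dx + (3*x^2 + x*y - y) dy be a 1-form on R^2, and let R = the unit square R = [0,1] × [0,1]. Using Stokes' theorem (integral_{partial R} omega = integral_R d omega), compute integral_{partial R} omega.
integral_(partial R) omega = 9/2

Stokes: integral_partial_R omega = integral_R d omega with d omega = (∂Q/∂x - ∂P/∂y) dx ∧ dy.
  ∂Q/∂x = 6*x + y
  ∂P/∂y = -1
  integrand = ∂Q/∂x - ∂P/∂y = 6*x + y + 1.
Integrating over R: integral_0^1 integral_0^1 (6*x + y + 1) dx dy = 9/2.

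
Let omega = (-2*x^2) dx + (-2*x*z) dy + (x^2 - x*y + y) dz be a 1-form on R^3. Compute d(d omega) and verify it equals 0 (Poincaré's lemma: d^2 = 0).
d(d omega) = 0

Step 1: d omega = sum_{i<j} (∂f_j/∂x_i - ∂f_i/∂x_j) dx_i ∧ dx_j:
  coeff of dx ∧ dy: -2*z
  coeff of dx ∧ dz: 2*x - y
  coeff of dy ∧ dz: x + 1
Step 2: Apply d again to each 2-form coefficient. The only possible 3-form in R^3 is dx ∧ dy ∧ dz, with coefficient
  ∂(coeff of dy∧dz)/∂x - ∂(coeff of dx∧dz)/∂y + ∂(coeff of dx∧dy)/∂z
  = ∂/∂x (x + 1) - ∂/∂y (2*x - y) + ∂/∂z (-2*z).
Each of these terms simplifies to sums of mixed partials that cancel in pairs. The result is 0 (by equality of mixed partials for smooth functions — Schwarz / Clairaut).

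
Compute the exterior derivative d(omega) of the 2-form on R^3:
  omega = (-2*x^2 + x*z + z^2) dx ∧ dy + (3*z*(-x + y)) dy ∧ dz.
d(omega) = (x - z) dx ∧ dy ∧ dz

For a 2-form omega = sum_{i<j} g_{ij} dx_i ∧ dx_j, the exterior derivative is
  d(omega) = sum_{i<j} d(g_{ij}) ∧ dx_i ∧ dx_j = sum_{i<j, k} (∂g_{ij}/∂x_k) dx_k ∧ dx_i ∧ dx_j.
Expand each term, using dx_k ∧ dx_i ∧ dx_j = sgn(permutation) dx_{(a)} ∧ dx_{(b)} ∧ dx_{(c)} with (a < b < c) sorted:
  d(-2*x^2 + x*z + z^2) includes (∂/∂z)(-2*x^2 + x*z + z^2) dz = (x + 2*z) dz, which multiplied by dx ∧ dy gives (x + 2*z) dx ∧ dy ∧ dz
  d(3*z*(-x + y)) includes (∂/∂x)(3*z*(-x + y)) dx = (-3*z) dx, which multiplied by dy ∧ dz gives (-3*z) dx ∧ dy ∧ dz
Collecting like 3-forms: d(omega) = (x - z) dx ∧ dy ∧ dz.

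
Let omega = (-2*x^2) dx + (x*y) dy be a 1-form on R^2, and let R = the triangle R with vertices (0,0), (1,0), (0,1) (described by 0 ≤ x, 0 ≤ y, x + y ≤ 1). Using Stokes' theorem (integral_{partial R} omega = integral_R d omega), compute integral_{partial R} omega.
integral_(partial R) omega = 1/6

Stokes: integral_partial_R omega = integral_R d omega with d omega = (∂Q/∂x - ∂P/∂y) dx ∧ dy.
  ∂Q/∂x = y
  ∂P/∂y = 0
  integrand = ∂Q/∂x - ∂P/∂y = y.
Integrating over R: integral_0^1 integral_0^{1-x} (y) dy dx = 1/6.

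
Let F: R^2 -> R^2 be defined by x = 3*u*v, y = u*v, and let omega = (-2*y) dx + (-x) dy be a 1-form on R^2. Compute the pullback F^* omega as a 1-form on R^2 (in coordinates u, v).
F^* omega = (-9*u*v^2) du + (-9*u^2*v) dv

Using F^*(f dg) = (f ∘ F) d(g ∘ F), substitute each coordinate x_i by F_i(u, v) in f_i, and replace dx_i by d F_i = (∂F_i/∂u) du + (∂F_i/∂v) dv.
  For the x component: f_1(F) = -2*u*v; d F_1 = (3*v) du + (3*u) dv
  For the y component: f_2(F) = -3*u*v; d F_2 = (v) du + (u) dv
Combining and collecting du, dv coefficients:
  coeff of du: -9*u*v^2
  coeff of dv: -9*u^2*v
F^* omega = (-9*u*v^2) du + (-9*u^2*v) dv.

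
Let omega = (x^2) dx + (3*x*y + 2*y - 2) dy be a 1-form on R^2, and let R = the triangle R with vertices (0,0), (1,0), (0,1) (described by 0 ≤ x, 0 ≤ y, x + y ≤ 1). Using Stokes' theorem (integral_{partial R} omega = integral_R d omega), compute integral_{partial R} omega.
integral_(partial R) omega = 1/2

Stokes: integral_partial_R omega = integral_R d omega with d omega = (∂Q/∂x - ∂P/∂y) dx ∧ dy.
  ∂Q/∂x = 3*y
  ∂P/∂y = 0
  integrand = ∂Q/∂x - ∂P/∂y = 3*y.
Integrating over R: integral_0^1 integral_0^{1-x} (3*y) dy dx = 1/2.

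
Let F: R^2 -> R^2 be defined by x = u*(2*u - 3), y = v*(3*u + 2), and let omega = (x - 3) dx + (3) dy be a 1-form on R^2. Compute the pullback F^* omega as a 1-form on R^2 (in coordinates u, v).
F^* omega = (8*u^3 - 18*u^2 - 3*u + 9*v + 9) du + (9*u + 6) dv

Using F^*(f dg) = (f ∘ F) d(g ∘ F), substitute each coordinate x_i by F_i(u, v) in f_i, and replace dx_i by d F_i = (∂F_i/∂u) du + (∂F_i/∂v) dv.
  For the x component: f_1(F) = 2*u^2 - 3*u - 3; d F_1 = (4*u - 3) du + (0) dv
  For the y component: f_2(F) = 3; d F_2 = (3*v) du + (3*u + 2) dv
Combining and collecting du, dv coefficients:
  coeff of du: 8*u^3 - 18*u^2 - 3*u + 9*v + 9
  coeff of dv: 9*u + 6
F^* omega = (8*u^3 - 18*u^2 - 3*u + 9*v + 9) du + (9*u + 6) dv.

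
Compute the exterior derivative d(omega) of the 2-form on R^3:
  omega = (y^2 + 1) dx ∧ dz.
d(omega) = (-2*y) dx ∧ dy ∧ dz

For a 2-form omega = sum_{i<j} g_{ij} dx_i ∧ dx_j, the exterior derivative is
  d(omega) = sum_{i<j} d(g_{ij}) ∧ dx_i ∧ dx_j = sum_{i<j, k} (∂g_{ij}/∂x_k) dx_k ∧ dx_i ∧ dx_j.
Expand each term, using dx_k ∧ dx_i ∧ dx_j = sgn(permutation) dx_{(a)} ∧ dx_{(b)} ∧ dx_{(c)} with (a < b < c) sorted:
  d(y^2 + 1) includes (∂/∂y)(y^2 + 1) dy = (2*y) dy, which multiplied by dx ∧ dz gives (-2*y) dx ∧ dy ∧ dz
Collecting like 3-forms: d(omega) = (-2*y) dx ∧ dy ∧ dz.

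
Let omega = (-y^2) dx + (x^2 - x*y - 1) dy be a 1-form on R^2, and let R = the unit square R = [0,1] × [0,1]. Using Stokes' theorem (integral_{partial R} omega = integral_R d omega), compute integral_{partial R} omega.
integral_(partial R) omega = 3/2

Stokes: integral_partial_R omega = integral_R d omega with d omega = (∂Q/∂x - ∂P/∂y) dx ∧ dy.
  ∂Q/∂x = 2*x - y
  ∂P/∂y = -2*y
  integrand = ∂Q/∂x - ∂P/∂y = 2*x + y.
Integrating over R: integral_0^1 integral_0^1 (2*x + y) dx dy = 3/2.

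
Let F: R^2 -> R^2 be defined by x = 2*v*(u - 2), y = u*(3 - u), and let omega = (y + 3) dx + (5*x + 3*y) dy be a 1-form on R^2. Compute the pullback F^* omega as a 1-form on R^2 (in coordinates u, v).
F^* omega = (6*u^3 - 22*u^2*v - 27*u^2 + 76*u*v + 27*u - 54*v) du + (-2*u^3 + 10*u^2 - 6*u - 12) dv

Using F^*(f dg) = (f ∘ F) d(g ∘ F), substitute each coordinate x_i by F_i(u, v) in f_i, and replace dx_i by d F_i = (∂F_i/∂u) du + (∂F_i/∂v) dv.
  For the x component: f_1(F) = -u^2 + 3*u + 3; d F_1 = (2*v) du + (2*u - 4) dv
  For the y component: f_2(F) = -3*u^2 + 10*u*v + 9*u - 20*v; d F_2 = (3 - 2*u) du + (0) dv
Combining and collecting du, dv coefficients:
  coeff of du: 6*u^3 - 22*u^2*v - 27*u^2 + 76*u*v + 27*u - 54*v
  coeff of dv: -2*u^3 + 10*u^2 - 6*u - 12
F^* omega = (6*u^3 - 22*u^2*v - 27*u^2 + 76*u*v + 27*u - 54*v) du + (-2*u^3 + 10*u^2 - 6*u - 12) dv.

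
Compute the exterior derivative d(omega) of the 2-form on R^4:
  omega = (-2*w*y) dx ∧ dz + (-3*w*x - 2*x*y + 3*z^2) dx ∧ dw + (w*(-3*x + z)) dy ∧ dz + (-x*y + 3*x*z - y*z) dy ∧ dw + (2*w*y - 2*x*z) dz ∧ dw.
d(omega) = (-w) dx ∧ dy ∧ dz + (-2*y - 8*z) dx ∧ dz ∧ dw + (2*x - y + 3*z) dx ∧ dy ∧ dw + (2*w - 6*x + y + z) dy ∧ dz ∧ dw

For a 2-form omega = sum_{i<j} g_{ij} dx_i ∧ dx_j, the exterior derivative is
  d(omega) = sum_{i<j} d(g_{ij}) ∧ dx_i ∧ dx_j = sum_{i<j, k} (∂g_{ij}/∂x_k) dx_k ∧ dx_i ∧ dx_j.
Expand each term, using dx_k ∧ dx_i ∧ dx_j = sgn(permutation) dx_{(a)} ∧ dx_{(b)} ∧ dx_{(c)} with (a < b < c) sorted:
  d(-2*w*y) includes (∂/∂y)(-2*w*y) dy = (-2*w) dy, which multiplied by dx ∧ dz gives (2*w) dx ∧ dy ∧ dz
  d(-2*w*y) includes (∂/∂w)(-2*w*y) dw = (-2*y) dw, which multiplied by dx ∧ dz gives (-2*y) dx ∧ dz ∧ dw
  d(-3*w*x - 2*x*y + 3*z^2) includes (∂/∂y)(-3*w*x - 2*x*y + 3*z^2) dy = (-2*x) dy, which multiplied by dx ∧ dw gives (2*x) dx ∧ dy ∧ dw
  d(-3*w*x - 2*x*y + 3*z^2) includes (∂/∂z)(-3*w*x - 2*x*y + 3*z^2) dz = (6*z) dz, which multiplied by dx ∧ dw gives (-6*z) dx ∧ dz ∧ dw
  d(w*(-3*x + z)) includes (∂/∂x)(w*(-3*x + z)) dx = (-3*w) dx, which multiplied by dy ∧ dz gives (-3*w) dx ∧ dy ∧ dz
  d(w*(-3*x + z)) includes (∂/∂w)(w*(-3*x + z)) dw = (-3*x + z) dw, which multiplied by dy ∧ dz gives (-3*x + z) dy ∧ dz ∧ dw
  d(-x*y + 3*x*z - y*z) includes (∂/∂x)(-x*y + 3*x*z - y*z) dx = (-y + 3*z) dx, which multiplied by dy ∧ dw gives (-y + 3*z) dx ∧ dy ∧ dw
  d(-x*y + 3*x*z - y*z) includes (∂/∂z)(-x*y + 3*x*z - y*z) dz = (3*x - y) dz, which multiplied by dy ∧ dw gives (-3*x + y) dy ∧ dz ∧ dw
  d(2*w*y - 2*x*z) includes (∂/∂x)(2*w*y - 2*x*z) dx = (-2*z) dx, which multiplied by dz ∧ dw gives (-2*z) dx ∧ dz ∧ dw
  d(2*w*y - 2*x*z) includes (∂/∂y)(2*w*y - 2*x*z) dy = (2*w) dy, which multiplied by dz ∧ dw gives (2*w) dy ∧ dz ∧ dw
Collecting like 3-forms: d(omega) = (-w) dx ∧ dy ∧ dz + (-2*y - 8*z) dx ∧ dz ∧ dw + (2*x - y + 3*z) dx ∧ dy ∧ dw + (2*w - 6*x + y + z) dy ∧ dz ∧ dw.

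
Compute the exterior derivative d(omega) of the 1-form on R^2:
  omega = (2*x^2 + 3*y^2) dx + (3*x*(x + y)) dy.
d(omega) = (6*x - 3*y) dx ∧ dy

For a 1-form omega = sum_i f_i dx_i, the exterior derivative is
  d(omega) = sum_{i < j} (∂f_j/∂x_i - ∂f_i/∂x_j) dx_i ∧ dx_j.
  coefficient of dx ∧ dy: ∂f_2/∂x - ∂f_1/∂y = ∂(3*x*(x + y))/∂x - ∂(2*x^2 + 3*y^2)/∂y = 6*x - 3*y
Assembling: d(omega) = (6*x - 3*y) dx ∧ dy.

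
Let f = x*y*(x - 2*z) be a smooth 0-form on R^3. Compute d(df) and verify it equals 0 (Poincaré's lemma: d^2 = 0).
d(df) = 0

Step 1: df = sum_i (∂f/∂x_i) dx_i = (2*y*(x - z)) dx + (x*(x - 2*z)) dy + (-2*x*y) dz.
Step 2: Apply d again. Using the 1-form formula, the coefficient of dx ∧ dy in d(df) is ∂^2 f/∂x ∂y - ∂^2 f/∂y ∂x = (2*x - 2*z) - (2*x - 2*z) = 0 (equality of mixed partials for smooth f).
Similarly for dx ∧ dz and dy ∧ dz — all coefficients vanish. So d(df) = 0.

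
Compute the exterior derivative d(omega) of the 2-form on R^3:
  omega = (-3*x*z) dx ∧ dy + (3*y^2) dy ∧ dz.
d(omega) = (-3*x) dx ∧ dy ∧ dz

For a 2-form omega = sum_{i<j} g_{ij} dx_i ∧ dx_j, the exterior derivative is
  d(omega) = sum_{i<j} d(g_{ij}) ∧ dx_i ∧ dx_j = sum_{i<j, k} (∂g_{ij}/∂x_k) dx_k ∧ dx_i ∧ dx_j.
Expand each term, using dx_k ∧ dx_i ∧ dx_j = sgn(permutation) dx_{(a)} ∧ dx_{(b)} ∧ dx_{(c)} with (a < b < c) sorted:
  d(-3*x*z) includes (∂/∂z)(-3*x*z) dz = (-3*x) dz, which multiplied by dx ∧ dy gives (-3*x) dx ∧ dy ∧ dz
Collecting like 3-forms: d(omega) = (-3*x) dx ∧ dy ∧ dz.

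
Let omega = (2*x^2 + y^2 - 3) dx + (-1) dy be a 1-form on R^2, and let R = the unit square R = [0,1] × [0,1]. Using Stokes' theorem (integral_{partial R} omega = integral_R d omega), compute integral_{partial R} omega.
integral_(partial R) omega = -1

Stokes: integral_partial_R omega = integral_R d omega with d omega = (∂Q/∂x - ∂P/∂y) dx ∧ dy.
  ∂Q/∂x = 0
  ∂P/∂y = 2*y
  integrand = ∂Q/∂x - ∂P/∂y = -2*y.
Integrating over R: integral_0^1 integral_0^1 (-2*y) dx dy = -1.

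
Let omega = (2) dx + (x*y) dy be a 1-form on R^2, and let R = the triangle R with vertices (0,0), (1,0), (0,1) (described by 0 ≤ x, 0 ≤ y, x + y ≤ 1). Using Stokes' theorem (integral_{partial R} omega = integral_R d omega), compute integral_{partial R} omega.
integral_(partial R) omega = 1/6

Stokes: integral_partial_R omega = integral_R d omega with d omega = (∂Q/∂x - ∂P/∂y) dx ∧ dy.
  ∂Q/∂x = y
  ∂P/∂y = 0
  integrand = ∂Q/∂x - ∂P/∂y = y.
Integrating over R: integral_0^1 integral_0^{1-x} (y) dy dx = 1/6.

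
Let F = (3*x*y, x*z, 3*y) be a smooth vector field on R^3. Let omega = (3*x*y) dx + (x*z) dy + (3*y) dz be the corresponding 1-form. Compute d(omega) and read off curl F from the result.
d(omega) = (3 - x) dy ∧ dz + (0) dz ∧ dx + (-3*x + z) dx ∧ dy; curl F = (3 - x, 0, -3*x + z)

d omega = sum_{i<j} (∂f_j/∂x_i - ∂f_i/∂x_j) dx_i ∧ dx_j. Under the identification (dy ∧ dz, dz ∧ dx, dx ∧ dy) ↔ (e_x, e_y, e_z), the coefficients are exactly the components of curl F. Compute:
  ∂R/∂y - ∂Q/∂z = (3) - (x) = 3 - x
  ∂P/∂z - ∂R/∂x = (0) - (0) = 0
  ∂Q/∂x - ∂P/∂y = (z) - (3*x) = -3*x + z.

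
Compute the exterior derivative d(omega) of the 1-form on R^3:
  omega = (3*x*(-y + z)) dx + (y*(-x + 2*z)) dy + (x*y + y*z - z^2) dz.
d(omega) = (3*x - y) dx ∧ dy + (-3*x + y) dx ∧ dz + (x - 2*y + z) dy ∧ dz

For a 1-form omega = sum_i f_i dx_i, the exterior derivative is
  d(omega) = sum_{i < j} (∂f_j/∂x_i - ∂f_i/∂x_j) dx_i ∧ dx_j.
  coefficient of dx ∧ dy: ∂f_2/∂x - ∂f_1/∂y = ∂(y*(-x + 2*z))/∂x - ∂(3*x*(-y + z))/∂y = 3*x - y
  coefficient of dx ∧ dz: ∂f_3/∂x - ∂f_1/∂z = ∂(x*y + y*z - z^2)/∂x - ∂(3*x*(-y + z))/∂z = -3*x + y
  coefficient of dy ∧ dz: ∂f_3/∂y - ∂f_2/∂z = ∂(x*y + y*z - z^2)/∂y - ∂(y*(-x + 2*z))/∂z = x - 2*y + z
Assembling: d(omega) = (3*x - y) dx ∧ dy + (-3*x + y) dx ∧ dz + (x - 2*y + z) dy ∧ dz.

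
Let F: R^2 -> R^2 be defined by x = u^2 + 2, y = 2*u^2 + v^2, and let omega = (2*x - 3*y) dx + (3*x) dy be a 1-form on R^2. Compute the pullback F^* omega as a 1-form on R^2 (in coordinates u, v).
F^* omega = (2*u*(2*u^2 - 3*v^2 + 16)) du + (6*v*(u^2 + 2)) dv

Using F^*(f dg) = (f ∘ F) d(g ∘ F), substitute each coordinate x_i by F_i(u, v) in f_i, and replace dx_i by d F_i = (∂F_i/∂u) du + (∂F_i/∂v) dv.
  For the x component: f_1(F) = -4*u^2 - 3*v^2 + 4; d F_1 = (2*u) du + (0) dv
  For the y component: f_2(F) = 3*u^2 + 6; d F_2 = (4*u) du + (2*v) dv
Combining and collecting du, dv coefficients:
  coeff of du: 2*u*(2*u^2 - 3*v^2 + 16)
  coeff of dv: 6*v*(u^2 + 2)
F^* omega = (2*u*(2*u^2 - 3*v^2 + 16)) du + (6*v*(u^2 + 2)) dv.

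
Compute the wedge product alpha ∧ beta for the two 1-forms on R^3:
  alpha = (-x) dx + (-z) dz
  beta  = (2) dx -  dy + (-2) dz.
alpha ∧ beta = (x) dx ∧ dy + (2*x + 2*z) dx ∧ dz + (-z) dy ∧ dz

Distribute the wedge, using dx_i ∧ dx_j = -dx_j ∧ dx_i and dx_i ∧ dx_i = 0. For each pair (i, j) with i < j, the coefficient of dx_i ∧ dx_j in alpha ∧ beta is (alpha_i * beta_j - alpha_j * beta_i). Collecting: alpha ∧ beta = (x) dx ∧ dy + (2*x + 2*z) dx ∧ dz + (-z) dy ∧ dz.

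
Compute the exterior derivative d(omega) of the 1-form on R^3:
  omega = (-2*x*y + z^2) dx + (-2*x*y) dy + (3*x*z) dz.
d(omega) = (2*x - 2*y) dx ∧ dy + (z) dx ∧ dz

For a 1-form omega = sum_i f_i dx_i, the exterior derivative is
  d(omega) = sum_{i < j} (∂f_j/∂x_i - ∂f_i/∂x_j) dx_i ∧ dx_j.
  coefficient of dx ∧ dy: ∂f_2/∂x - ∂f_1/∂y = ∂(-2*x*y)/∂x - ∂(-2*x*y + z^2)/∂y = 2*x - 2*y
  coefficient of dx ∧ dz: ∂f_3/∂x - ∂f_1/∂z = ∂(3*x*z)/∂x - ∂(-2*x*y + z^2)/∂z = z
Assembling: d(omega) = (2*x - 2*y) dx ∧ dy + (z) dx ∧ dz.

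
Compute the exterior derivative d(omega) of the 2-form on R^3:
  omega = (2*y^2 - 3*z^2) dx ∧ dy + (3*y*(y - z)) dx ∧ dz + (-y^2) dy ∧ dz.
d(omega) = (-6*y - 3*z) dx ∧ dy ∧ dz

For a 2-form omega = sum_{i<j} g_{ij} dx_i ∧ dx_j, the exterior derivative is
  d(omega) = sum_{i<j} d(g_{ij}) ∧ dx_i ∧ dx_j = sum_{i<j, k} (∂g_{ij}/∂x_k) dx_k ∧ dx_i ∧ dx_j.
Expand each term, using dx_k ∧ dx_i ∧ dx_j = sgn(permutation) dx_{(a)} ∧ dx_{(b)} ∧ dx_{(c)} with (a < b < c) sorted:
  d(2*y^2 - 3*z^2) includes (∂/∂z)(2*y^2 - 3*z^2) dz = (-6*z) dz, which multiplied by dx ∧ dy gives (-6*z) dx ∧ dy ∧ dz
  d(3*y*(y - z)) includes (∂/∂y)(3*y*(y - z)) dy = (6*y - 3*z) dy, which multiplied by dx ∧ dz gives (-6*y + 3*z) dx ∧ dy ∧ dz
Collecting like 3-forms: d(omega) = (-6*y - 3*z) dx ∧ dy ∧ dz.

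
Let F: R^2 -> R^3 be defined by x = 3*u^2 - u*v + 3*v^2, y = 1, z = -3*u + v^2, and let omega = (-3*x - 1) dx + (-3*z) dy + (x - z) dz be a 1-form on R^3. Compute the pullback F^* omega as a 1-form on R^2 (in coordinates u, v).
F^* omega = (-54*u^3 + 27*u^2*v - 9*u^2 - 57*u*v^2 + 3*u*v - 15*u + 9*v^3 - 6*v^2 + v) du + (9*u^3 - 51*u^2*v + 25*u*v^2 + 6*u*v + u - 50*v^3 - 6*v) dv

Using F^*(f dg) = (f ∘ F) d(g ∘ F), substitute each coordinate x_i by F_i(u, v) in f_i, and replace dx_i by d F_i = (∂F_i/∂u) du + (∂F_i/∂v) dv.
  For the x component: f_1(F) = -9*u^2 + 3*u*v - 9*v^2 - 1; d F_1 = (6*u - v) du + (-u + 6*v) dv
  For the y component: f_2(F) = 9*u - 3*v^2; d F_2 = (0) du + (0) dv
  For the z component: f_3(F) = 3*u^2 - u*v + 3*u + 2*v^2; d F_3 = (-3) du + (2*v) dv
Combining and collecting du, dv coefficients:
  coeff of du: -54*u^3 + 27*u^2*v - 9*u^2 - 57*u*v^2 + 3*u*v - 15*u + 9*v^3 - 6*v^2 + v
  coeff of dv: 9*u^3 - 51*u^2*v + 25*u*v^2 + 6*u*v + u - 50*v^3 - 6*v
F^* omega = (-54*u^3 + 27*u^2*v - 9*u^2 - 57*u*v^2 + 3*u*v - 15*u + 9*v^3 - 6*v^2 + v) du + (9*u^3 - 51*u^2*v + 25*u*v^2 + 6*u*v + u - 50*v^3 - 6*v) dv.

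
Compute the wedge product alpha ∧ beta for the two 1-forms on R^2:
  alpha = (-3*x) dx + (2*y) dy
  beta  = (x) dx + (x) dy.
alpha ∧ beta = (-x*(3*x + 2*y)) dx ∧ dy

Distribute the wedge, using dx_i ∧ dx_j = -dx_j ∧ dx_i and dx_i ∧ dx_i = 0. For each pair (i, j) with i < j, the coefficient of dx_i ∧ dx_j in alpha ∧ beta is (alpha_i * beta_j - alpha_j * beta_i). Collecting: alpha ∧ beta = (-x*(3*x + 2*y)) dx ∧ dy.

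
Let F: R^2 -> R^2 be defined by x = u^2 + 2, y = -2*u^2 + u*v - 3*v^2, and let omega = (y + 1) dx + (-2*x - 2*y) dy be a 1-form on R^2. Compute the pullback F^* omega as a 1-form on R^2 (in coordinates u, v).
F^* omega = (-12*u^3 + 12*u^2*v - 32*u*v^2 + 18*u + 6*v^3 - 4*v) du + (2*u^3 - 14*u^2*v + 18*u*v^2 - 4*u - 36*v^3 + 24*v) dv

Using F^*(f dg) = (f ∘ F) d(g ∘ F), substitute each coordinate x_i by F_i(u, v) in f_i, and replace dx_i by d F_i = (∂F_i/∂u) du + (∂F_i/∂v) dv.
  For the x component: f_1(F) = -2*u^2 + u*v - 3*v^2 + 1; d F_1 = (2*u) du + (0) dv
  For the y component: f_2(F) = 2*u^2 - 2*u*v + 6*v^2 - 4; d F_2 = (-4*u + v) du + (u - 6*v) dv
Combining and collecting du, dv coefficients:
  coeff of du: -12*u^3 + 12*u^2*v - 32*u*v^2 + 18*u + 6*v^3 - 4*v
  coeff of dv: 2*u^3 - 14*u^2*v + 18*u*v^2 - 4*u - 36*v^3 + 24*v
F^* omega = (-12*u^3 + 12*u^2*v - 32*u*v^2 + 18*u + 6*v^3 - 4*v) du + (2*u^3 - 14*u^2*v + 18*u*v^2 - 4*u - 36*v^3 + 24*v) dv.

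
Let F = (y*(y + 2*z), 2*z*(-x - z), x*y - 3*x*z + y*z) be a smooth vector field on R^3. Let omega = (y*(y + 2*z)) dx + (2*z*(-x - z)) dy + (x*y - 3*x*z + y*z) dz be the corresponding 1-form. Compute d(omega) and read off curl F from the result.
d(omega) = (3*x + 5*z) dy ∧ dz + (y + 3*z) dz ∧ dx + (-2*y - 4*z) dx ∧ dy; curl F = (3*x + 5*z, y + 3*z, -2*y - 4*z)

d omega = sum_{i<j} (∂f_j/∂x_i - ∂f_i/∂x_j) dx_i ∧ dx_j. Under the identification (dy ∧ dz, dz ∧ dx, dx ∧ dy) ↔ (e_x, e_y, e_z), the coefficients are exactly the components of curl F. Compute:
  ∂R/∂y - ∂Q/∂z = (x + z) - (-2*x - 4*z) = 3*x + 5*z
  ∂P/∂z - ∂R/∂x = (2*y) - (y - 3*z) = y + 3*z
  ∂Q/∂x - ∂P/∂y = (-2*z) - (2*y + 2*z) = -2*y - 4*z.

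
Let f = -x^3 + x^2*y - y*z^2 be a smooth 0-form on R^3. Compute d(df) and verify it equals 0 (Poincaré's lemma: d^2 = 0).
d(df) = 0

Step 1: df = sum_i (∂f/∂x_i) dx_i = (x*(-3*x + 2*y)) dx + (x^2 - z^2) dy + (-2*y*z) dz.
Step 2: Apply d again. Using the 1-form formula, the coefficient of dx ∧ dy in d(df) is ∂^2 f/∂x ∂y - ∂^2 f/∂y ∂x = (2*x) - (2*x) = 0 (equality of mixed partials for smooth f).
Similarly for dx ∧ dz and dy ∧ dz — all coefficients vanish. So d(df) = 0.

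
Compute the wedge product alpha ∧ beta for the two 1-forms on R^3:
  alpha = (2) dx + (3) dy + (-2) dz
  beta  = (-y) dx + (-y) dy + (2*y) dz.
alpha ∧ beta = (y) dx ∧ dy + (2*y) dx ∧ dz + (4*y) dy ∧ dz

Distribute the wedge, using dx_i ∧ dx_j = -dx_j ∧ dx_i and dx_i ∧ dx_i = 0. For each pair (i, j) with i < j, the coefficient of dx_i ∧ dx_j in alpha ∧ beta is (alpha_i * beta_j - alpha_j * beta_i). Collecting: alpha ∧ beta = (y) dx ∧ dy + (2*y) dx ∧ dz + (4*y) dy ∧ dz.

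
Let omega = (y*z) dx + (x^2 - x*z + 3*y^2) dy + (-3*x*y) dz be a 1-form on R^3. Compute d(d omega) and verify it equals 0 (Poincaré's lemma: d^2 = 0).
d(d omega) = 0

Step 1: d omega = sum_{i<j} (∂f_j/∂x_i - ∂f_i/∂x_j) dx_i ∧ dx_j:
  coeff of dx ∧ dy: 2*x - 2*z
  coeff of dx ∧ dz: -4*y
  coeff of dy ∧ dz: -2*x
Step 2: Apply d again to each 2-form coefficient. The only possible 3-form in R^3 is dx ∧ dy ∧ dz, with coefficient
  ∂(coeff of dy∧dz)/∂x - ∂(coeff of dx∧dz)/∂y + ∂(coeff of dx∧dy)/∂z
  = ∂/∂x (-2*x) - ∂/∂y (-4*y) + ∂/∂z (2*x - 2*z).
Each of these terms simplifies to sums of mixed partials that cancel in pairs. The result is 0 (by equality of mixed partials for smooth functions — Schwarz / Clairaut).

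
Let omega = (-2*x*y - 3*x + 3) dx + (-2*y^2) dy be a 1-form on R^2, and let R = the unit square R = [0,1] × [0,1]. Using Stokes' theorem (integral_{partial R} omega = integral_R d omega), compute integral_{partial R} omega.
integral_(partial R) omega = 1

Stokes: integral_partial_R omega = integral_R d omega with d omega = (∂Q/∂x - ∂P/∂y) dx ∧ dy.
  ∂Q/∂x = 0
  ∂P/∂y = -2*x
  integrand = ∂Q/∂x - ∂P/∂y = 2*x.
Integrating over R: integral_0^1 integral_0^1 (2*x) dx dy = 1.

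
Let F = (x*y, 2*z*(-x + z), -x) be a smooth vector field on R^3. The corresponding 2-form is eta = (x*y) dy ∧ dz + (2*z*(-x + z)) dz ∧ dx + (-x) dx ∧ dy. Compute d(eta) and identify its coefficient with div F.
d(eta) = (y) dx ∧ dy ∧ dz; div F = y

For a 2-form in R^3 of the form above, applying d gives a 3-form with coefficient ∂P/∂x + ∂Q/∂y + ∂R/∂z:
  ∂P/∂x = y
  ∂Q/∂y = 0
  ∂R/∂z = 0
Sum = y, which is exactly div F.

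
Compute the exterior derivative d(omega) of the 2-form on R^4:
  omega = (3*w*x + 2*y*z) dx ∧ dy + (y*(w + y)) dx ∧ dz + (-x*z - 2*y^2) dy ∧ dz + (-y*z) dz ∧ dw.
d(omega) = (-w - z) dx ∧ dy ∧ dz + (3*x) dx ∧ dy ∧ dw + (y) dx ∧ dz ∧ dw + (-z) dy ∧ dz ∧ dw

For a 2-form omega = sum_{i<j} g_{ij} dx_i ∧ dx_j, the exterior derivative is
  d(omega) = sum_{i<j} d(g_{ij}) ∧ dx_i ∧ dx_j = sum_{i<j, k} (∂g_{ij}/∂x_k) dx_k ∧ dx_i ∧ dx_j.
Expand each term, using dx_k ∧ dx_i ∧ dx_j = sgn(permutation) dx_{(a)} ∧ dx_{(b)} ∧ dx_{(c)} with (a < b < c) sorted:
  d(3*w*x + 2*y*z) includes (∂/∂z)(3*w*x + 2*y*z) dz = (2*y) dz, which multiplied by dx ∧ dy gives (2*y) dx ∧ dy ∧ dz
  d(3*w*x + 2*y*z) includes (∂/∂w)(3*w*x + 2*y*z) dw = (3*x) dw, which multiplied by dx ∧ dy gives (3*x) dx ∧ dy ∧ dw
  d(y*(w + y)) includes (∂/∂y)(y*(w + y)) dy = (w + 2*y) dy, which multiplied by dx ∧ dz gives (-w - 2*y) dx ∧ dy ∧ dz
  d(y*(w + y)) includes (∂/∂w)(y*(w + y)) dw = (y) dw, which multiplied by dx ∧ dz gives (y) dx ∧ dz ∧ dw
  d(-x*z - 2*y^2) includes (∂/∂x)(-x*z - 2*y^2) dx = (-z) dx, which multiplied by dy ∧ dz gives (-z) dx ∧ dy ∧ dz
  d(-y*z) includes (∂/∂y)(-y*z) dy = (-z) dy, which multiplied by dz ∧ dw gives (-z) dy ∧ dz ∧ dw
Collecting like 3-forms: d(omega) = (-w - z) dx ∧ dy ∧ dz + (3*x) dx ∧ dy ∧ dw + (y) dx ∧ dz ∧ dw + (-z) dy ∧ dz ∧ dw.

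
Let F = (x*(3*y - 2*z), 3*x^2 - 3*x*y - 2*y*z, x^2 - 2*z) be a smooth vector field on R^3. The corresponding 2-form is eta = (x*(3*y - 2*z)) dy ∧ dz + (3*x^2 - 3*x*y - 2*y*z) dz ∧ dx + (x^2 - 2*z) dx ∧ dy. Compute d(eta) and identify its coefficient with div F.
d(eta) = (-3*x + 3*y - 4*z - 2) dx ∧ dy ∧ dz; div F = -3*x + 3*y - 4*z - 2

For a 2-form in R^3 of the form above, applying d gives a 3-form with coefficient ∂P/∂x + ∂Q/∂y + ∂R/∂z:
  ∂P/∂x = 3*y - 2*z
  ∂Q/∂y = -3*x - 2*z
  ∂R/∂z = -2
Sum = -3*x + 3*y - 4*z - 2, which is exactly div F.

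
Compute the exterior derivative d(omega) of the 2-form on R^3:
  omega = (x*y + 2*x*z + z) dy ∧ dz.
d(omega) = (y + 2*z) dx ∧ dy ∧ dz

For a 2-form omega = sum_{i<j} g_{ij} dx_i ∧ dx_j, the exterior derivative is
  d(omega) = sum_{i<j} d(g_{ij}) ∧ dx_i ∧ dx_j = sum_{i<j, k} (∂g_{ij}/∂x_k) dx_k ∧ dx_i ∧ dx_j.
Expand each term, using dx_k ∧ dx_i ∧ dx_j = sgn(permutation) dx_{(a)} ∧ dx_{(b)} ∧ dx_{(c)} with (a < b < c) sorted:
  d(x*y + 2*x*z + z) includes (∂/∂x)(x*y + 2*x*z + z) dx = (y + 2*z) dx, which multiplied by dy ∧ dz gives (y + 2*z) dx ∧ dy ∧ dz
Collecting like 3-forms: d(omega) = (y + 2*z) dx ∧ dy ∧ dz.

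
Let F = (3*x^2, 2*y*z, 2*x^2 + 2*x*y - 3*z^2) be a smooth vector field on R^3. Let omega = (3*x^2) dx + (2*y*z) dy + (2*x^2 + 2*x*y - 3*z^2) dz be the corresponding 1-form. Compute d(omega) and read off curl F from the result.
d(omega) = (2*x - 2*y) dy ∧ dz + (-4*x - 2*y) dz ∧ dx + (0) dx ∧ dy; curl F = (2*x - 2*y, -4*x - 2*y, 0)

d omega = sum_{i<j} (∂f_j/∂x_i - ∂f_i/∂x_j) dx_i ∧ dx_j. Under the identification (dy ∧ dz, dz ∧ dx, dx ∧ dy) ↔ (e_x, e_y, e_z), the coefficients are exactly the components of curl F. Compute:
  ∂R/∂y - ∂Q/∂z = (2*x) - (2*y) = 2*x - 2*y
  ∂P/∂z - ∂R/∂x = (0) - (4*x + 2*y) = -4*x - 2*y
  ∂Q/∂x - ∂P/∂y = (0) - (0) = 0.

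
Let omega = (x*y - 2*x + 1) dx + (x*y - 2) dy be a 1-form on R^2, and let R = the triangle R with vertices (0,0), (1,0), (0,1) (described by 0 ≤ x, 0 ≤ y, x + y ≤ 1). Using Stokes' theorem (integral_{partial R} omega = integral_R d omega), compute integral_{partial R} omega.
integral_(partial R) omega = 0

Stokes: integral_partial_R omega = integral_R d omega with d omega = (∂Q/∂x - ∂P/∂y) dx ∧ dy.
  ∂Q/∂x = y
  ∂P/∂y = x
  integrand = ∂Q/∂x - ∂P/∂y = -x + y.
Integrating over R: integral_0^1 integral_0^{1-x} (-x + y) dy dx = 0.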